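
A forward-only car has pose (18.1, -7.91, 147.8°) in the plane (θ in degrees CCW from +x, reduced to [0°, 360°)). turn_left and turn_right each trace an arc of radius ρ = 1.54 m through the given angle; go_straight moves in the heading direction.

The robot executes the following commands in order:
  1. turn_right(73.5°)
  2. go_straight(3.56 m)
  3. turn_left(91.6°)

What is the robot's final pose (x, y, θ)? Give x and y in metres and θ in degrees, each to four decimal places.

(17.2940, -0.8526, 165.9000°)

set_pose: (x, y, θ) = (18.1000, -7.9100, 147.8000°), ρ = 1.54
turn_right(73.5°): centre at ρ to the right, rotate −73.5° → (17.4381, -6.1901, 74.3000°)
go_straight(3.56): x += 3.56·cos θ, y += 3.56·sin θ → (18.4014, -2.7630, 74.3000°)
turn_left(91.6°): centre at ρ to the left, rotate +91.6° → (17.2940, -0.8526, 165.9000°)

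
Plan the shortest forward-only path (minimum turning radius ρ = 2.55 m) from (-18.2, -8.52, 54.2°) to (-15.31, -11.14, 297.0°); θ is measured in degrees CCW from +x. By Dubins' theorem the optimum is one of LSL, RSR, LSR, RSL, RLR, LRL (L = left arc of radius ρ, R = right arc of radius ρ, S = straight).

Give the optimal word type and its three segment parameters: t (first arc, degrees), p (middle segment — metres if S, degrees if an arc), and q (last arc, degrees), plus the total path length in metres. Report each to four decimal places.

LRL: t = 53.6054°, p = 260.0563°, q = 89.2508°, L = 17.9320 m

Let ψ = atan2(Δy, Δx) = atan2(-2.62, 2.89) = -42.1946° be the start→goal bearing.
Normalize: d = |goal − start| / ρ = 3.900833/2.55 = 1.529739, α = (θ_start − ψ) mod 360° = 96.3946° = 1.682404 rad, β = (θ_goal − ψ) mod 360° = 339.1946° = 5.920063 rad.
Common terms: sin α = 0.993778, cos α = -0.111376, sin β = -0.355194, cos β = 0.934792, cos(α−β) = -0.457098, d² = 2.340100. Work in radians in the unit-radius frame; every candidate has L = ρ·(t + p + q).
LSL: p² = 2 + d² − 2cos(α−β) + 2d(sin α − sin β) = 9.381447; p = √p² = 3.062915; φ = atan2(cos β − cos α, d + sin α − sin β) = 0.348576 rad; t = (φ − α) mod 2π = 4.949357 rad, q = (β − φ) mod 2π = 5.571487 rad → L = 2.55·(4.949357 + 3.062915 + 5.571487) = 2.55·13.583759 = 34.638587 m
RSR: p² = 2 + d² − 2cos(α−β) + 2d(sin β − sin α) = 1.127145; p = √p² = 1.061671; φ = atan2(cos α − cos β, d − sin α + sin β) = -1.399697 rad; t = (α − φ) mod 2π = 3.082101 rad, q = (φ − β) mod 2π = 5.246610 rad → L = 2.55·(3.082101 + 1.061671 + 5.246610) = 2.55·9.390382 = 23.945474 m
LSR: p² = d² − 2 + 2cos(α−β) + 2d(sin α + sin β) = 1.379637; p = √p² = 1.174580; φ = atan2(−cos α − cos β, d + sin α + sin β) − atan2(−2, p) = 0.676848 rad; t = (φ − α) mod 2π = 5.277629 rad, q = (φ − β) mod 2π = 1.039970 rad → L = 2.55·(5.277629 + 1.174580 + 1.039970) = 2.55·7.492179 = 19.105057 m
RSL: p² = d² − 2 + 2cos(α−β) − 2d(sin α + sin β) = -2.527829 < 0 → infeasible
RLR: c = (6 − d² + 2cos(α−β) + 2d(sin α − sin β))/8 = 0.859107; p = 2π − arccos c = 5.745911 rad; φ = atan2(cos α − cos β, d − sin α + sin β) = -1.399697 rad; t = (α − φ + p/2) mod 2π = 5.955057 rad, q = (α − β − t + p) mod 2π = 1.836380 rad → L = 2.55·(5.955057 + 5.745911 + 1.836380) = 2.55·13.537348 = 34.520237 m
LRL: c = (6 − d² + 2cos(α−β) − 2d(sin α − sin β))/8 = -0.172681; p = 2π − arccos c = 4.538838 rad; φ = atan2(cos β − cos α, d + sin α − sin β) = 0.348576 rad; t = (φ − α + p/2) mod 2π = 0.935591 rad, q = (β − α − t + p) mod 2π = 1.557721 rad → L = 2.55·(0.935591 + 4.538838 + 1.557721) = 2.55·7.032151 = 17.931984 m
Shortest: LRL with L = 17.931984 m ≈ 17.9320 m
Convert LRL to answer units (arcs ×180/π): t = 0.935591·180/π = 53.6054°, p = 4.538838·180/π = 260.0563°, q = 1.557721·180/π = 89.2508°, L = 17.9320 m.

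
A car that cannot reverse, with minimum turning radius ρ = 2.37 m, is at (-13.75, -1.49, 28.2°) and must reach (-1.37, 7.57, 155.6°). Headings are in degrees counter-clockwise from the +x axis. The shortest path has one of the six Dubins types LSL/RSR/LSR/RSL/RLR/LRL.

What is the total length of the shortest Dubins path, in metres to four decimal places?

Let ψ = atan2(Δy, Δx) = atan2(9.06, 12.38) = 36.1976° be the start→goal bearing.
Normalize: d = |goal − start| / ρ = 15.341056/2.37 = 6.473019, α = (θ_start − ψ) mod 360° = 352.0024° = 6.143601 rad, β = (θ_goal − ψ) mod 360° = 119.4024° = 2.083965 rad.
Common terms: sin α = -0.139132, cos α = 0.990274, sin β = 0.871193, cos β = -0.490940, cos(α−β) = -0.607376, d² = 41.899980. Work in radians in the unit-radius frame; every candidate has L = ρ·(t + p + q).
LSL: p² = 2 + d² − 2cos(α−β) + 2d(sin α − sin β) = 32.035021; p = √p² = 5.659949; φ = atan2(cos β − cos α, d + sin α − sin β) = -0.264784 rad; t = (φ − α) mod 2π = 6.157986 rad, q = (β − φ) mod 2π = 2.348749 rad → L = 2.37·(6.157986 + 5.659949 + 2.348749) = 2.37·14.166684 = 33.575040 m
RSR: p² = 2 + d² − 2cos(α−β) + 2d(sin β − sin α) = 58.194443; p = √p² = 7.628528; φ = atan2(cos α − cos β, d − sin α + sin β) = 0.195409 rad; t = (α − φ) mod 2π = 5.948192 rad, q = (φ − β) mod 2π = 4.394630 rad → L = 2.37·(5.948192 + 7.628528 + 4.394630) = 2.37·17.971349 = 42.592098 m
LSR: p² = d² − 2 + 2cos(α−β) + 2d(sin α + sin β) = 48.162525; p = √p² = 6.939923; φ = atan2(−cos α − cos β, d + sin α + sin β) − atan2(−2, p) = 0.211392 rad; t = (φ − α) mod 2π = 0.350977 rad, q = (φ − β) mod 2π = 4.410613 rad → L = 2.37·(0.350977 + 6.939923 + 4.410613) = 2.37·11.701513 = 27.732586 m
RSL: p² = d² − 2 + 2cos(α−β) − 2d(sin α + sin β) = 29.207933; p = √p² = 5.404436; φ = atan2(cos α + cos β, d − sin α − sin β) − atan2(2, p) = -0.267679 rad; t = (α − φ) mod 2π = 0.128094 rad, q = (β − φ) mod 2π = 2.351644 rad → L = 2.37·(0.128094 + 5.404436 + 2.351644) = 2.37·7.884175 = 18.685494 m
RLR: c = (6 − d² + 2cos(α−β) + 2d(sin α − sin β))/8 = -6.274305, |c| > 1 → infeasible
LRL: c = (6 − d² + 2cos(α−β) − 2d(sin α − sin β))/8 = -3.004378, |c| > 1 → infeasible
Shortest: RSL with L = 18.685494 m ≈ 18.6855 m

18.6855 m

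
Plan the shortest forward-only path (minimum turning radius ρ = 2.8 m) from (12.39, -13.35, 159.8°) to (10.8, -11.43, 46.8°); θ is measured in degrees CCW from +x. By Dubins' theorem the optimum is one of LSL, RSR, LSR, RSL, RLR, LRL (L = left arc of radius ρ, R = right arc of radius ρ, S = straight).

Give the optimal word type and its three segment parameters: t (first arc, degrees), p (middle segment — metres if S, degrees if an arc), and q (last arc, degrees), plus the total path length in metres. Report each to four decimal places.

RLR: t = 67.1006°, p = 332.3670°, q = 18.2664°, L = 20.4143 m

Let ψ = atan2(Δy, Δx) = atan2(1.92, -1.59) = 129.6290° be the start→goal bearing.
Normalize: d = |goal − start| / ρ = 2.492890/2.8 = 0.890318, α = (θ_start − ψ) mod 360° = 30.1710° = 0.526583 rad, β = (θ_goal − ψ) mod 360° = 277.1710° = 4.837546 rad.
Common terms: sin α = 0.502582, cos α = 0.864529, sin β = -0.992178, cos β = 0.124831, cos(α−β) = -0.390731, d² = 0.792666. Work in radians in the unit-radius frame; every candidate has L = ρ·(t + p + q).
LSL: p² = 2 + d² − 2cos(α−β) + 2d(sin α − sin β) = 6.235752; p = √p² = 2.497149; φ = atan2(cos β − cos α, d + sin α − sin β) = -0.300730 rad; t = (φ − α) mod 2π = 5.455872 rad, q = (β − φ) mod 2π = 5.138276 rad → L = 2.8·(5.455872 + 2.497149 + 5.138276) = 2.8·13.091297 = 36.655632 m
RSR: p² = 2 + d² − 2cos(α−β) + 2d(sin β − sin α) = 0.912504; p = √p² = 0.955251; φ = atan2(cos α − cos β, d − sin α + sin β) = 2.255906 rad; t = (α − φ) mod 2π = 4.553863 rad, q = (φ − β) mod 2π = 3.701545 rad → L = 2.8·(4.553863 + 0.955251 + 3.701545) = 2.8·9.210658 = 25.789843 m
LSR: p² = d² − 2 + 2cos(α−β) + 2d(sin α + sin β) = -2.860588 < 0 → infeasible
RSL: p² = d² − 2 + 2cos(α−β) − 2d(sin α + sin β) = -1.117005 < 0 → infeasible
RLR: c = (6 − d² + 2cos(α−β) + 2d(sin α − sin β))/8 = 0.885937; p = 2π − arccos c = 5.800899 rad; φ = atan2(cos α − cos β, d − sin α + sin β) = 2.255906 rad; t = (α − φ + p/2) mod 2π = 1.171127 rad, q = (α − β − t + p) mod 2π = 0.318809 rad → L = 2.8·(1.171127 + 5.800899 + 0.318809) = 2.8·7.290835 = 20.414339 m
LRL: c = (6 − d² + 2cos(α−β) − 2d(sin α − sin β))/8 = 0.220531; p = 2π − arccos c = 4.934748 rad; φ = atan2(cos β − cos α, d + sin α − sin β) = -0.300730 rad; t = (φ − α + p/2) mod 2π = 1.640061 rad, q = (β − α − t + p) mod 2π = 1.322465 rad → L = 2.8·(1.640061 + 4.934748 + 1.322465) = 2.8·7.897274 = 22.112366 m
Shortest: RLR with L = 20.414339 m ≈ 20.4143 m
Convert RLR to answer units (arcs ×180/π): t = 1.171127·180/π = 67.1006°, p = 5.800899·180/π = 332.3670°, q = 0.318809·180/π = 18.2664°, L = 20.4143 m.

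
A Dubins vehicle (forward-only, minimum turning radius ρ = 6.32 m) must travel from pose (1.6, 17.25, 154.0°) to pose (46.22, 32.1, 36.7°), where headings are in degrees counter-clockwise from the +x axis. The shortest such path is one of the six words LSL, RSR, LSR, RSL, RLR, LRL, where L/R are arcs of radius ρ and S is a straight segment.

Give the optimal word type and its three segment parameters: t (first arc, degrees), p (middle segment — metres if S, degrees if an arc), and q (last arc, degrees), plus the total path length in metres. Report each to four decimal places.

RSL: t = 151.6148°, p = 38.6320 m, q = 34.3148°, L = 59.1409 m

Let ψ = atan2(Δy, Δx) = atan2(14.85, 44.62) = 18.4080° be the start→goal bearing.
Normalize: d = |goal − start| / ρ = 47.026236/6.32 = 7.440860, α = (θ_start − ψ) mod 360° = 135.5920° = 2.366527 rad, β = (θ_goal − ψ) mod 360° = 18.2920° = 0.319256 rad.
Common terms: sin α = 0.699763, cos α = -0.714375, sin β = 0.313860, cos β = 0.949469, cos(α−β) = -0.458650, d² = 55.366400. Work in radians in the unit-radius frame; every candidate has L = ρ·(t + p + q).
LSL: p² = 2 + d² − 2cos(α−β) + 2d(sin α − sin β) = 64.026594; p = √p² = 8.001662; φ = atan2(cos β − cos α, d + sin α − sin β) = 0.209466 rad; t = (φ − α) mod 2π = 4.126124 rad, q = (β − φ) mod 2π = 0.109790 rad → L = 6.32·(4.126124 + 8.001662 + 0.109790) = 6.32·12.237576 = 77.341480 m
RSR: p² = 2 + d² − 2cos(α−β) + 2d(sin β − sin α) = 52.540805; p = √p² = 7.248504; φ = atan2(cos α − cos β, d − sin α + sin β) = -0.231608 rad; t = (α − φ) mod 2π = 2.598135 rad, q = (φ − β) mod 2π = 5.732321 rad → L = 6.32·(2.598135 + 7.248504 + 5.732321) = 6.32·15.578960 = 98.459028 m
LSR: p² = d² − 2 + 2cos(α−β) + 2d(sin α + sin β) = 67.533556; p = √p² = 8.217880; φ = atan2(−cos α − cos β, d + sin α + sin β) − atan2(−2, p) = 0.210931 rad; t = (φ − α) mod 2π = 4.127589 rad, q = (φ − β) mod 2π = 6.174860 rad → L = 6.32·(4.127589 + 8.217880 + 6.174860) = 6.32·18.520329 = 117.048481 m
RSL: p² = d² − 2 + 2cos(α−β) − 2d(sin α + sin β) = 37.364646; p = √p² = 6.112663; φ = atan2(cos α + cos β, d − sin α − sin β) − atan2(2, p) = -0.279650 rad; t = (α − φ) mod 2π = 2.646177 rad, q = (β − φ) mod 2π = 0.598906 rad → L = 6.32·(2.646177 + 6.112663 + 0.598906) = 6.32·9.357745 = 59.140950 m
RLR: c = (6 − d² + 2cos(α−β) + 2d(sin α − sin β))/8 = -5.567601, |c| > 1 → infeasible
LRL: c = (6 − d² + 2cos(α−β) − 2d(sin α − sin β))/8 = -7.003324, |c| > 1 → infeasible
Shortest: RSL with L = 59.140950 m ≈ 59.1409 m
Convert RSL to answer units (arcs ×180/π): t = 2.646177·180/π = 151.6148°, p = ρ·p = 6.32·6.112663 = 38.6320 m, q = 0.598906·180/π = 34.3148°, L = 59.1409 m.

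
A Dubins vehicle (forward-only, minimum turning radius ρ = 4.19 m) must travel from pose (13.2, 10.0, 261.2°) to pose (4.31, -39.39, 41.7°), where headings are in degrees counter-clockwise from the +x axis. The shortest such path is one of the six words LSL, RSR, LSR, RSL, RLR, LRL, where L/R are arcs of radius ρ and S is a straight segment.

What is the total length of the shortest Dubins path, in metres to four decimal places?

58.5681 m

Let ψ = atan2(Δy, Δx) = atan2(-49.39, -8.89) = -100.2037° be the start→goal bearing.
Normalize: d = |goal − start| / ρ = 50.183705/4.19 = 11.977018, α = (θ_start − ψ) mod 360° = 1.4037° = 0.024500 rad, β = (θ_goal − ψ) mod 360° = 141.9037° = 2.476688 rad.
Common terms: sin α = 0.024498, cos α = 0.999700, sin β = 0.616984, cos β = -0.786975, cos(α−β) = -0.771625, d² = 143.448955. Work in radians in the unit-radius frame; every candidate has L = ρ·(t + p + q).
LSL: p² = 2 + d² − 2cos(α−β) + 2d(sin α − sin β) = 132.799755; p = √p² = 11.523878; φ = atan2(cos β − cos α, d + sin α − sin β) = -0.155669 rad; t = (φ − α) mod 2π = 6.103016 rad, q = (β − φ) mod 2π = 2.632357 rad → L = 4.19·(6.103016 + 11.523878 + 2.632357) = 4.19·20.259250 = 84.886260 m
RSR: p² = 2 + d² − 2cos(α−β) + 2d(sin β − sin α) = 161.184654; p = √p² = 12.695852; φ = atan2(cos α − cos β, d − sin α + sin β) = 0.141198 rad; t = (α − φ) mod 2π = 6.166488 rad, q = (φ − β) mod 2π = 3.947695 rad → L = 4.19·(6.166488 + 12.695852 + 3.947695) = 4.19·22.810035 = 95.574046 m
LSR: p² = d² − 2 + 2cos(α−β) + 2d(sin α + sin β) = 155.271788; p = √p² = 12.460810; φ = atan2(−cos α − cos β, d + sin α + sin β) − atan2(−2, p) = 0.142289 rad; t = (φ − α) mod 2π = 0.117789 rad, q = (φ − β) mod 2π = 3.948787 rad → L = 4.19·(0.117789 + 12.460810 + 3.948787) = 4.19·16.527386 = 69.249749 m
RSL: p² = d² − 2 + 2cos(α−β) − 2d(sin α + sin β) = 124.539624; p = √p² = 11.159732; φ = atan2(cos α + cos β, d − sin α − sin β) − atan2(2, p) = -0.158569 rad; t = (α − φ) mod 2π = 0.183069 rad, q = (β − φ) mod 2π = 2.635257 rad → L = 4.19·(0.183069 + 11.159732 + 2.635257) = 4.19·13.978058 = 58.568065 m
RLR: c = (6 − d² + 2cos(α−β) + 2d(sin α − sin β))/8 = -19.148082, |c| > 1 → infeasible
LRL: c = (6 − d² + 2cos(α−β) − 2d(sin α − sin β))/8 = -15.599969, |c| > 1 → infeasible
Shortest: RSL with L = 58.568065 m ≈ 58.5681 m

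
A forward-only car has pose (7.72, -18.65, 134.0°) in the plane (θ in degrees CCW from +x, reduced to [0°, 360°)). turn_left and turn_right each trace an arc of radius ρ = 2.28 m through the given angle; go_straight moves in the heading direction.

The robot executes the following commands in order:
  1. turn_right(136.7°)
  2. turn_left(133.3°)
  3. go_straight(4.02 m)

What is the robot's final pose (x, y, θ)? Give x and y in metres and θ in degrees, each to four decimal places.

(8.6899, -7.9752, 130.6000°)

set_pose: (x, y, θ) = (7.7200, -18.6500, 134.0000°), ρ = 2.28
turn_right(136.7°): centre at ρ to the right, rotate −136.7° → (9.4675, -14.7887, -2.7000° ≡ 357.3000°)
turn_left(133.3°): centre at ρ to the left, rotate +133.3° → (11.3060, -11.0275, 490.6000° ≡ 130.6000°)
go_straight(4.02): x += 4.02·cos θ, y += 4.02·sin θ → (8.6899, -7.9752, 130.6000°)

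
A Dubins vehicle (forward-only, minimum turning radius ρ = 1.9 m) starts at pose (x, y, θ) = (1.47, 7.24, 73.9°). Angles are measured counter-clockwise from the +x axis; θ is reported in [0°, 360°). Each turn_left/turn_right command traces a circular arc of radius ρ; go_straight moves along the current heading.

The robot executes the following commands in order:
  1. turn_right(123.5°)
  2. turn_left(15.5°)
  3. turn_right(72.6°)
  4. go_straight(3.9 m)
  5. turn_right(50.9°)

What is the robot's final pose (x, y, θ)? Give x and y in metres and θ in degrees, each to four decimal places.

(3.6622, 0.5372, 202.4000°)

set_pose: (x, y, θ) = (1.4700, 7.2400, 73.9000°), ρ = 1.9
turn_right(123.5°): centre at ρ to the right, rotate −123.5° → (4.7424, 7.9445, -49.6000° ≡ 310.4000°)
turn_left(15.5°): centre at ρ to the left, rotate +15.5° → (5.1241, 7.6026, 325.9000°)
turn_right(72.6°): centre at ρ to the right, rotate −72.6° → (5.8788, 5.4833, 253.3000°)
go_straight(3.9): x += 3.9·cos θ, y += 3.9·sin θ → (4.7581, 1.7478, 253.3000°)
turn_right(50.9°): centre at ρ to the right, rotate −50.9° → (3.6622, 0.5372, 202.4000°)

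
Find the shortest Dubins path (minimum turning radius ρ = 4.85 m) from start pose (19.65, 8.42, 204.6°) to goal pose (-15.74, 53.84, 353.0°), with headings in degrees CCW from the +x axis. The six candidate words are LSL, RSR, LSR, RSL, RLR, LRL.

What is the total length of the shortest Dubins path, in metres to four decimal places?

67.5463 m

Let ψ = atan2(Δy, Δx) = atan2(45.42, -35.39) = 127.9247° be the start→goal bearing.
Normalize: d = |goal − start| / ρ = 57.579758/4.85 = 11.872115, α = (θ_start − ψ) mod 360° = 76.6753° = 1.338236 rad, β = (θ_goal − ψ) mod 360° = 225.0753° = 3.928305 rad.
Common terms: sin α = 0.973079, cos α = 0.230470, sin β = -0.708035, cos β = -0.706177, cos(α−β) = -0.851727, d² = 140.947114. Work in radians in the unit-radius frame; every candidate has L = ρ·(t + p + q).
LSL: p² = 2 + d² − 2cos(α−β) + 2d(sin α − sin β) = 184.567340; p = √p² = 13.585556; φ = atan2(cos β − cos α, d + sin α − sin β) = -0.068999 rad; t = (φ − α) mod 2π = 4.875950 rad, q = (β − φ) mod 2π = 3.997304 rad → L = 4.85·(4.875950 + 13.585556 + 3.997304) = 4.85·22.458810 = 108.925230 m
RSR: p² = 2 + d² − 2cos(α−β) + 2d(sin β − sin α) = 104.733797; p = √p² = 10.233953; φ = atan2(cos α − cos β, d − sin α + sin β) = 0.091652 rad; t = (α − φ) mod 2π = 1.246584 rad, q = (φ − β) mod 2π = 2.446533 rad → L = 4.85·(1.246584 + 10.233953 + 2.446533) = 4.85·13.927070 = 67.546289 m
LSR: p² = d² − 2 + 2cos(α−β) + 2d(sin α + sin β) = 143.536935; p = √p² = 11.980690; φ = atan2(−cos α − cos β, d + sin α + sin β) − atan2(−2, p) = 0.204584 rad; t = (φ − α) mod 2π = 5.149534 rad, q = (φ − β) mod 2π = 2.559465 rad → L = 4.85·(5.149534 + 11.980690 + 2.559465) = 4.85·19.689689 = 95.494991 m
RSL: p² = d² − 2 + 2cos(α−β) − 2d(sin α + sin β) = 130.950386; p = √p² = 11.443356; φ = atan2(cos α + cos β, d − sin α − sin β) − atan2(2, p) = -0.213988 rad; t = (α − φ) mod 2π = 1.552224 rad, q = (β − φ) mod 2π = 4.142292 rad → L = 4.85·(1.552224 + 11.443356 + 4.142292) = 4.85·17.137871 = 83.118676 m
RLR: c = (6 − d² + 2cos(α−β) + 2d(sin α − sin β))/8 = -12.091725, |c| > 1 → infeasible
LRL: c = (6 − d² + 2cos(α−β) − 2d(sin α − sin β))/8 = -22.070918, |c| > 1 → infeasible
Shortest: RSR with L = 67.546289 m ≈ 67.5463 m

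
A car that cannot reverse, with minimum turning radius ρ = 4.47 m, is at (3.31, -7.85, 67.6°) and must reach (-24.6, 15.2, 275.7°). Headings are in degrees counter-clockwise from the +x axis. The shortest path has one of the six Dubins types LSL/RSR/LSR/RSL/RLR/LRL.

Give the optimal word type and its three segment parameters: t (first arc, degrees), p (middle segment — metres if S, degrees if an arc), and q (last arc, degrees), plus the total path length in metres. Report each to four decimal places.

Let ψ = atan2(Δy, Δx) = atan2(23.05, -27.91) = 140.4478° be the start→goal bearing.
Normalize: d = |goal − start| / ρ = 36.197660/4.47 = 8.097911, α = (θ_start − ψ) mod 360° = 287.1522° = 5.011752 rad, β = (θ_goal − ψ) mod 360° = 135.2522° = 2.360597 rad.
Common terms: sin α = -0.955525, cos α = 0.294912, sin β = 0.703987, cos β = -0.710213, cos(α−β) = -0.882127, d² = 65.576155. Work in radians in the unit-radius frame; every candidate has L = ρ·(t + p + q).
LSL: p² = 2 + d² − 2cos(α−β) + 2d(sin α − sin β) = 42.463258; p = √p² = 6.516384; φ = atan2(cos β − cos α, d + sin α − sin β) = -0.154864 rad; t = (φ − α) mod 2π = 1.116569 rad, q = (β − φ) mod 2π = 2.515461 rad → L = 4.47·(1.116569 + 6.516384 + 2.515461) = 4.47·10.148414 = 45.363410 m
RSR: p² = 2 + d² − 2cos(α−β) + 2d(sin β − sin α) = 96.217560; p = √p² = 9.809055; φ = atan2(cos α − cos β, d − sin α + sin β) = 0.102649 rad; t = (α − φ) mod 2π = 4.909103 rad, q = (φ − β) mod 2π = 4.025238 rad → L = 4.47·(4.909103 + 9.809055 + 4.025238) = 4.47·18.743395 = 83.782978 m
LSR: p² = d² − 2 + 2cos(α−β) + 2d(sin α + sin β) = 57.738044; p = √p² = 7.598555; φ = atan2(−cos α − cos β, d + sin α + sin β) − atan2(−2, p) = 0.310250 rad; t = (φ − α) mod 2π = 1.581683 rad, q = (φ − β) mod 2π = 4.232839 rad → L = 4.47·(1.581683 + 7.598555 + 4.232839) = 4.47·13.413078 = 59.956457 m
RSL: p² = d² − 2 + 2cos(α−β) − 2d(sin α + sin β) = 65.885759; p = √p² = 8.117004; φ = atan2(cos α + cos β, d − sin α − sin β) − atan2(2, p) = -0.291283 rad; t = (α − φ) mod 2π = 5.303035 rad, q = (β − φ) mod 2π = 2.651880 rad → L = 4.47·(5.303035 + 8.117004 + 2.651880) = 4.47·16.071919 = 71.841480 m
RLR: c = (6 − d² + 2cos(α−β) + 2d(sin α − sin β))/8 = -11.027195, |c| > 1 → infeasible
LRL: c = (6 − d² + 2cos(α−β) − 2d(sin α − sin β))/8 = -4.307907, |c| > 1 → infeasible
Shortest: LSL with L = 45.363410 m ≈ 45.3634 m
Convert LSL to answer units (arcs ×180/π): t = 1.116569·180/π = 63.9747°, p = ρ·p = 4.47·6.516384 = 29.1282 m, q = 2.515461·180/π = 144.1253°, L = 45.3634 m.

LSL: t = 63.9747°, p = 29.1282 m, q = 144.1253°, L = 45.3634 m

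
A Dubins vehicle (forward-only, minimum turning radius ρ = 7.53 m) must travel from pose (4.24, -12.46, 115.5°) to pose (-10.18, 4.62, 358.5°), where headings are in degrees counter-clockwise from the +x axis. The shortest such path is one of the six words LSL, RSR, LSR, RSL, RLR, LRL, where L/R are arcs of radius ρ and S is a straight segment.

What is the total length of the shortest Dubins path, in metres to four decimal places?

Let ψ = atan2(Δy, Δx) = atan2(17.08, -14.42) = 130.1731° be the start→goal bearing.
Normalize: d = |goal − start| / ρ = 22.353138/7.53 = 2.968544, α = (θ_start − ψ) mod 360° = 345.3269° = 6.027091 rad, β = (θ_goal − ψ) mod 360° = 228.3269° = 3.985055 rad.
Common terms: sin α = -0.253304, cos α = 0.967387, sin β = -0.746950, cos β = -0.664880, cos(α−β) = -0.453990, d² = 8.812255. Work in radians in the unit-radius frame; every candidate has L = ρ·(t + p + q).
LSL: p² = 2 + d² − 2cos(α−β) + 2d(sin α − sin β) = 14.651053; p = √p² = 3.827669; φ = atan2(cos β − cos α, d + sin α − sin β) = -0.440552 rad; t = (φ − α) mod 2π = 6.098728 rad, q = (β − φ) mod 2π = 4.425607 rad → L = 7.53·(6.098728 + 3.827669 + 4.425607) = 7.53·14.352005 = 108.070596 m
RSR: p² = 2 + d² − 2cos(α−β) + 2d(sin β − sin α) = 8.789419; p = √p² = 2.964695; φ = atan2(cos α − cos β, d − sin α + sin β) = 0.583045 rad; t = (α − φ) mod 2π = 5.444046 rad, q = (φ − β) mod 2π = 2.881175 rad → L = 7.53·(5.444046 + 2.964695 + 2.881175) = 7.53·11.289916 = 85.013068 m
LSR: p² = d² − 2 + 2cos(α−β) + 2d(sin α + sin β) = -0.034325 < 0 → infeasible
RSL: p² = d² − 2 + 2cos(α−β) − 2d(sin α + sin β) = 11.842873; p = √p² = 3.441348; φ = atan2(cos α + cos β, d − sin α − sin β) − atan2(2, p) = -0.450383 rad; t = (α − φ) mod 2π = 0.194288 rad, q = (β − φ) mod 2π = 4.435439 rad → L = 7.53·(0.194288 + 3.441348 + 4.435439) = 7.53·8.071075 = 60.775191 m
RLR: c = (6 − d² + 2cos(α−β) + 2d(sin α − sin β))/8 = -0.098677; p = 2π − arccos c = 4.613551 rad; φ = atan2(cos α − cos β, d − sin α + sin β) = 0.583045 rad; t = (α − φ + p/2) mod 2π = 1.467636 rad, q = (α − β − t + p) mod 2π = 5.187950 rad → L = 7.53·(1.467636 + 4.613551 + 5.187950) = 7.53·11.269137 = 84.856599 m
LRL: c = (6 − d² + 2cos(α−β) − 2d(sin α − sin β))/8 = -0.831382; p = 2π − arccos c = 3.730800 rad; φ = atan2(cos β − cos α, d + sin α − sin β) = -0.440552 rad; t = (φ − α + p/2) mod 2π = 1.680942 rad, q = (β − α − t + p) mod 2π = 0.007822 rad → L = 7.53·(1.680942 + 3.730800 + 0.007822) = 7.53·5.419564 = 40.809317 m
Shortest: LRL with L = 40.809317 m ≈ 40.8093 m

40.8093 m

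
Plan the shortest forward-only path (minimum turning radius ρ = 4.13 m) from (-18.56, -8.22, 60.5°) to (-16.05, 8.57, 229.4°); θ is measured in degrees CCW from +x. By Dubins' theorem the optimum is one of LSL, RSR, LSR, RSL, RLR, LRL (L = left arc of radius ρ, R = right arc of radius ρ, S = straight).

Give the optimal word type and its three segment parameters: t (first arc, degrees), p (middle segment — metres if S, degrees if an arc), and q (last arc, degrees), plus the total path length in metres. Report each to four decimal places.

RSL: t = 8.2628°, p = 14.0125 m, q = 177.1628°, L = 27.3784 m

Let ψ = atan2(Δy, Δx) = atan2(16.79, 2.51) = 81.4976° be the start→goal bearing.
Normalize: d = |goal − start| / ρ = 16.976578/4.13 = 4.110552, α = (θ_start − ψ) mod 360° = 339.0024° = 5.916708 rad, β = (θ_goal − ψ) mod 360° = 147.9024° = 2.581384 rad.
Common terms: sin α = -0.358329, cos α = 0.933595, sin β = 0.531363, cos β = -0.847144, cos(α−β) = -0.981293, d² = 16.896634. Work in radians in the unit-radius frame; every candidate has L = ρ·(t + p + q).
LSL: p² = 2 + d² − 2cos(α−β) + 2d(sin α − sin β) = 13.544969; p = √p² = 3.680349; φ = atan2(cos β − cos α, d + sin α − sin β) = -0.505049 rad; t = (φ − α) mod 2π = 6.144613 rad, q = (β − φ) mod 2π = 3.086433 rad → L = 4.13·(6.144613 + 3.680349 + 3.086433) = 4.13·12.911395 = 53.324063 m
RSR: p² = 2 + d² − 2cos(α−β) + 2d(sin β − sin α) = 28.173470; p = √p² = 5.307869; φ = atan2(cos α − cos β, d − sin α + sin β) = 0.342126 rad; t = (α − φ) mod 2π = 5.574582 rad, q = (φ − β) mod 2π = 4.043927 rad → L = 4.13·(5.574582 + 5.307869 + 4.043927) = 4.13·14.926378 = 61.645942 m
LSR: p² = d² − 2 + 2cos(α−β) + 2d(sin α + sin β) = 14.356581; p = √p² = 3.789008; φ = atan2(−cos α − cos β, d + sin α + sin β) − atan2(−2, p) = 0.465494 rad; t = (φ − α) mod 2π = 0.831971 rad, q = (φ − β) mod 2π = 4.167295 rad → L = 4.13·(0.831971 + 3.789008 + 4.167295) = 4.13·8.788274 = 36.295572 m
RSL: p² = d² − 2 + 2cos(α−β) − 2d(sin α + sin β) = 11.511517; p = √p² = 3.392863; φ = atan2(cos α + cos β, d − sin α − sin β) − atan2(2, p) = -0.510691 rad; t = (α − φ) mod 2π = 0.144213 rad, q = (β − φ) mod 2π = 3.092074 rad → L = 4.13·(0.144213 + 3.392863 + 3.092074) = 4.13·6.629150 = 27.378391 m
RLR: c = (6 − d² + 2cos(α−β) + 2d(sin α − sin β))/8 = -2.521684, |c| > 1 → infeasible
LRL: c = (6 − d² + 2cos(α−β) − 2d(sin α − sin β))/8 = -0.693121; p = 2π − arccos c = 3.946579 rad; φ = atan2(cos β − cos α, d + sin α − sin β) = -0.505049 rad; t = (φ − α + p/2) mod 2π = 1.834717 rad, q = (β − α − t + p) mod 2π = 5.059723 rad → L = 4.13·(1.834717 + 3.946579 + 5.059723) = 4.13·10.841019 = 44.773408 m
Shortest: RSL with L = 27.378391 m ≈ 27.3784 m
Convert RSL to answer units (arcs ×180/π): t = 0.144213·180/π = 8.2628°, p = ρ·p = 4.13·3.392863 = 14.0125 m, q = 3.092074·180/π = 177.1628°, L = 27.3784 m.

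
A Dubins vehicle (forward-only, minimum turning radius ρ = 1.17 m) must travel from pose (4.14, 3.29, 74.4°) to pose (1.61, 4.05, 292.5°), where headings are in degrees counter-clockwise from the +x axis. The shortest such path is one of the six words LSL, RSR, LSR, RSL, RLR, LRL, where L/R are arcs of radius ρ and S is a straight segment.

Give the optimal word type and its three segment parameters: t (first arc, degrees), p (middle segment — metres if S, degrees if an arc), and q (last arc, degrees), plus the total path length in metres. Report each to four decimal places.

LSL: t = 35.4354°, p = 0.9494 m, q = 182.6646°, L = 5.4031 m

Let ψ = atan2(Δy, Δx) = atan2(0.76, -2.53) = 163.2800° be the start→goal bearing.
Normalize: d = |goal − start| / ρ = 2.641685/1.17 = 2.257850, α = (θ_start − ψ) mod 360° = 271.1200° = 4.731937 rad, β = (θ_goal − ψ) mod 360° = 129.2200° = 2.255315 rad.
Common terms: sin α = -0.999809, cos α = 0.019547, sin β = 0.774724, cos β = -0.632300, cos(α−β) = -0.786935, d² = 5.097889. Work in radians in the unit-radius frame; every candidate has L = ρ·(t + p + q).
LSL: p² = 2 + d² − 2cos(α−β) + 2d(sin α − sin β) = 0.658500; p = √p² = 0.811480; φ = atan2(cos β − cos α, d + sin α − sin β) = -0.932784 rad; t = (φ − α) mod 2π = 0.618465 rad, q = (β − φ) mod 2π = 3.188098 rad → L = 1.17·(0.618465 + 0.811480 + 3.188098) = 1.17·4.618044 = 5.403111 m
RSR: p² = 2 + d² − 2cos(α−β) + 2d(sin β − sin α) = 16.685017; p = √p² = 4.084730; φ = atan2(cos α − cos β, d − sin α + sin β) = 0.160267 rad; t = (α − φ) mod 2π = 4.571670 rad, q = (φ − β) mod 2π = 4.188137 rad → L = 1.17·(4.571670 + 4.084730 + 4.188137) = 1.17·12.844537 = 15.028109 m
LSR: p² = d² − 2 + 2cos(α−β) + 2d(sin α + sin β) = 0.507601; p = √p² = 0.712461; φ = atan2(−cos α − cos β, d + sin α + sin β) − atan2(−2, p) = 1.521358 rad; t = (φ − α) mod 2π = 3.072606 rad, q = (φ − β) mod 2π = 5.549228 rad → L = 1.17·(3.072606 + 0.712461 + 5.549228) = 1.17·9.334295 = 10.921125 m
RSL: p² = d² − 2 + 2cos(α−β) − 2d(sin α + sin β) = 2.540437; p = √p² = 1.593875; φ = atan2(cos α + cos β, d − sin α − sin β) − atan2(2, p) = -1.139877 rad; t = (α − φ) mod 2π = 5.871814 rad, q = (β − φ) mod 2π = 3.395192 rad → L = 1.17·(5.871814 + 1.593875 + 3.395192) = 1.17·10.860880 = 12.707230 m
RLR: c = (6 − d² + 2cos(α−β) + 2d(sin α − sin β))/8 = -1.085627, |c| > 1 → infeasible
LRL: c = (6 − d² + 2cos(α−β) − 2d(sin α − sin β))/8 = 0.917687; p = 2π − arccos c = 5.874609 rad; φ = atan2(cos β − cos α, d + sin α − sin β) = -0.932784 rad; t = (φ − α + p/2) mod 2π = 3.555769 rad, q = (β − α − t + p) mod 2π = 6.125403 rad → L = 1.17·(3.555769 + 5.874609 + 6.125403) = 1.17·15.555781 = 18.200264 m
Shortest: LSL with L = 5.403111 m ≈ 5.4031 m
Convert LSL to answer units (arcs ×180/π): t = 0.618465·180/π = 35.4354°, p = ρ·p = 1.17·0.811480 = 0.9494 m, q = 3.188098·180/π = 182.6646°, L = 5.4031 m.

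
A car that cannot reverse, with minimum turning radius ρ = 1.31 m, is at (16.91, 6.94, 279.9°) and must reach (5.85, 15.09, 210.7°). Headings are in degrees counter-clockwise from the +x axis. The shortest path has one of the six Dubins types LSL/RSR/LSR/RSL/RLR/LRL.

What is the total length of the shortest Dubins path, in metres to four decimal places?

16.6793 m

Let ψ = atan2(Δy, Δx) = atan2(8.15, -11.06) = 143.6139° be the start→goal bearing.
Normalize: d = |goal − start| / ρ = 13.738490/1.31 = 10.487397, α = (θ_start − ψ) mod 360° = 136.2861° = 2.378641 rad, β = (θ_goal − ψ) mod 360° = 67.0861° = 1.170874 rad.
Common terms: sin α = 0.691058, cos α = -0.722800, sin β = 0.921091, cos β = 0.389347, cos(α−β) = 0.355107, d² = 109.985490. Work in radians in the unit-radius frame; every candidate has L = ρ·(t + p + q).
LSL: p² = 2 + d² − 2cos(α−β) + 2d(sin α − sin β) = 106.450370; p = √p² = 10.317479; φ = atan2(cos β − cos α, d + sin α − sin β) = 0.108002 rad; t = (φ − α) mod 2π = 4.012546 rad, q = (β − φ) mod 2π = 1.062871 rad → L = 1.31·(4.012546 + 10.317479 + 1.062871) = 1.31·15.392896 = 20.164694 m
RSR: p² = 2 + d² − 2cos(α−β) + 2d(sin β − sin α) = 116.100183; p = √p² = 10.774979; φ = atan2(cos α − cos β, d − sin α + sin β) = -0.103400 rad; t = (α − φ) mod 2π = 2.482041 rad, q = (φ − β) mod 2π = 5.008912 rad → L = 1.31·(2.482041 + 10.774979 + 5.008912) = 1.31·18.265933 = 23.928372 m
LSR: p² = d² − 2 + 2cos(α−β) + 2d(sin α + sin β) = 142.510189; p = √p² = 11.937763; φ = atan2(−cos α − cos β, d + sin α + sin β) − atan2(−2, p) = 0.193546 rad; t = (φ − α) mod 2π = 4.098090 rad, q = (φ − β) mod 2π = 5.305858 rad → L = 1.31·(4.098090 + 11.937763 + 5.305858) = 1.31·21.341711 = 27.957641 m
RSL: p² = d² − 2 + 2cos(α−β) − 2d(sin α + sin β) = 74.881219; p = √p² = 8.653394; φ = atan2(cos α + cos β, d − sin α − sin β) − atan2(2, p) = -0.264688 rad; t = (α − φ) mod 2π = 2.643330 rad, q = (β − φ) mod 2π = 1.435562 rad → L = 1.31·(2.643330 + 8.653394 + 1.435562) = 1.31·12.732285 = 16.679294 m
RLR: c = (6 − d² + 2cos(α−β) + 2d(sin α − sin β))/8 = -13.512523, |c| > 1 → infeasible
LRL: c = (6 − d² + 2cos(α−β) − 2d(sin α − sin β))/8 = -12.306296, |c| > 1 → infeasible
Shortest: RSL with L = 16.679294 m ≈ 16.6793 m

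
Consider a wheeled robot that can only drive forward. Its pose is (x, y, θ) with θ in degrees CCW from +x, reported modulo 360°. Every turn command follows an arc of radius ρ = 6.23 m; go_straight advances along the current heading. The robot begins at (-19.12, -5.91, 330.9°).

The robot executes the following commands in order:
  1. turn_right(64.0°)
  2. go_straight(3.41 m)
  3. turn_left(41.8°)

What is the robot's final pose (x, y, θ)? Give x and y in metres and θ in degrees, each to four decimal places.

(-14.7546, -19.3277, 308.7000°)

set_pose: (x, y, θ) = (-19.1200, -5.9100, 330.9000°), ρ = 6.23
turn_right(64.0°): centre at ρ to the right, rotate −64.0° → (-15.9290, -11.6905, 266.9000°)
go_straight(3.41): x += 3.41·cos θ, y += 3.41·sin θ → (-16.1134, -15.0955, 266.9000°)
turn_left(41.8°): centre at ρ to the left, rotate +41.8° → (-14.7546, -19.3277, 308.7000°)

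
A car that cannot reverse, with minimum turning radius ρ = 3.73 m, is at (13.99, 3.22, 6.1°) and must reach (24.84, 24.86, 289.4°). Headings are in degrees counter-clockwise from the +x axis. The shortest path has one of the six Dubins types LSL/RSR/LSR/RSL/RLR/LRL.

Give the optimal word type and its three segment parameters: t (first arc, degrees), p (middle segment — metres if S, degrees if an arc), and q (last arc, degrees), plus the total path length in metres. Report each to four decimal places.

LSR: t = 82.9830°, p = 16.8137 m, q = 159.6830°, L = 32.6114 m

Let ψ = atan2(Δy, Δx) = atan2(21.64, 10.85) = 63.3714° be the start→goal bearing.
Normalize: d = |goal − start| / ρ = 24.207687/3.73 = 6.489996, α = (θ_start − ψ) mod 360° = 302.7286° = 5.283610 rad, β = (θ_goal − ψ) mod 360° = 226.0286° = 3.944943 rad.
Common terms: sin α = -0.841241, cos α = 0.540660, sin β = -0.719686, cos β = -0.694300, cos(α−β) = 0.230050, d² = 42.120054. Work in radians in the unit-radius frame; every candidate has L = ρ·(t + p + q).
LSL: p² = 2 + d² − 2cos(α−β) + 2d(sin α − sin β) = 42.082166; p = √p² = 6.487077; φ = atan2(cos β − cos α, d + sin α − sin β) = -0.191541 rad; t = (φ − α) mod 2π = 0.808034 rad, q = (β − φ) mod 2π = 4.136484 rad → L = 3.73·(0.808034 + 6.487077 + 4.136484) = 3.73·11.431595 = 42.639848 m
RSR: p² = 2 + d² − 2cos(α−β) + 2d(sin β − sin α) = 45.237743; p = √p² = 6.725901; φ = atan2(cos α − cos β, d − sin α + sin β) = 0.184660 rad; t = (α − φ) mod 2π = 5.098950 rad, q = (φ − β) mod 2π = 2.522903 rad → L = 3.73·(5.098950 + 6.725901 + 2.522903) = 3.73·14.347754 = 53.517121 m
LSR: p² = d² − 2 + 2cos(α−β) + 2d(sin α + sin β) = 20.319327; p = √p² = 4.507696; φ = atan2(−cos α − cos β, d + sin α + sin β) − atan2(−2, p) = 0.448751 rad; t = (φ − α) mod 2π = 1.448326 rad, q = (φ − β) mod 2π = 2.786993 rad → L = 3.73·(1.448326 + 4.507696 + 2.786993) = 3.73·8.743016 = 32.611448 m
RSL: p² = d² − 2 + 2cos(α−β) − 2d(sin α + sin β) = 60.840980; p = √p² = 7.800063; φ = atan2(cos α + cos β, d − sin α − sin β) − atan2(2, p) = -0.270082 rad; t = (α − φ) mod 2π = 5.553692 rad, q = (β − φ) mod 2π = 4.215025 rad → L = 3.73·(5.553692 + 7.800063 + 4.215025) = 3.73·17.568779 = 65.531547 m
RLR: c = (6 − d² + 2cos(α−β) + 2d(sin α − sin β))/8 = -4.654718, |c| > 1 → infeasible
LRL: c = (6 − d² + 2cos(α−β) − 2d(sin α − sin β))/8 = -4.260271, |c| > 1 → infeasible
Shortest: LSR with L = 32.611448 m ≈ 32.6114 m
Convert LSR to answer units (arcs ×180/π): t = 1.448326·180/π = 82.9830°, p = ρ·p = 3.73·4.507696 = 16.8137 m, q = 2.786993·180/π = 159.6830°, L = 32.6114 m.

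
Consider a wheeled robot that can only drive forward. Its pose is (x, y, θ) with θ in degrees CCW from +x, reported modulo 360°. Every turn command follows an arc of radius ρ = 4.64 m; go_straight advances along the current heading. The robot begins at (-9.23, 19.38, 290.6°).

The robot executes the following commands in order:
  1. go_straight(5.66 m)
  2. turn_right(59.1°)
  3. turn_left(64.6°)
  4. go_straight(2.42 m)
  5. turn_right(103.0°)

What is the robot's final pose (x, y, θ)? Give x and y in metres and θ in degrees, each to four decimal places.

set_pose: (x, y, θ) = (-9.2300, 19.3800, 290.6000°), ρ = 4.64
go_straight(5.66): x += 5.66·cos θ, y += 5.66·sin θ → (-7.2386, 14.0819, 290.6000°)
turn_right(59.1°): centre at ρ to the right, rotate −59.1° → (-7.9506, 9.5609, 231.5000°)
turn_left(64.6°): centre at ρ to the left, rotate +64.6° → (-8.4861, 4.6311, 296.1000°)
go_straight(2.42): x += 2.42·cos θ, y += 2.42·sin θ → (-7.4215, 2.4579, 296.1000°)
turn_right(103.0°): centre at ρ to the right, rotate −103.0° → (-10.5367, -4.1027, 193.1000°)

(-10.5367, -4.1027, 193.1000°)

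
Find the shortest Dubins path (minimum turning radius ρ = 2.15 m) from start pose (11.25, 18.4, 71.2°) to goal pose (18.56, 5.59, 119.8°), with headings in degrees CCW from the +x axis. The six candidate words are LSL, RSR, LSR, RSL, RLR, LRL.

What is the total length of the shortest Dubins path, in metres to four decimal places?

24.8403 m

Let ψ = atan2(Δy, Δx) = atan2(-12.81, 7.31) = -60.2888° be the start→goal bearing.
Normalize: d = |goal − start| / ρ = 14.748973/2.15 = 6.859987, α = (θ_start − ψ) mod 360° = 131.4888° = 2.294913 rad, β = (θ_goal − ψ) mod 360° = 180.0888° = 3.143143 rad.
Common terms: sin α = 0.749085, cos α = -0.662474, sin β = -0.001551, cos β = -0.999999, cos(α−β) = 0.661312, d² = 47.059427. Work in radians in the unit-radius frame; every candidate has L = ρ·(t + p + q).
LSL: p² = 2 + d² − 2cos(α−β) + 2d(sin α − sin β) = 58.035501; p = √p² = 7.618104; φ = atan2(cos β − cos α, d + sin α − sin β) = -0.044320 rad; t = (φ − α) mod 2π = 3.943952 rad, q = (β − φ) mod 2π = 3.187463 rad → L = 2.15·(3.943952 + 7.618104 + 3.187463) = 2.15·14.749519 = 31.711466 m
RSR: p² = 2 + d² − 2cos(α−β) + 2d(sin β − sin α) = 37.438105; p = √p² = 6.118669; φ = atan2(cos α − cos β, d − sin α + sin β) = 0.055191 rad; t = (α − φ) mod 2π = 2.239722 rad, q = (φ − β) mod 2π = 3.195233 rad → L = 2.15·(2.239722 + 6.118669 + 3.195233) = 2.15·11.553624 = 24.840291 m
LSR: p² = d² − 2 + 2cos(α−β) + 2d(sin α + sin β) = 56.638198; p = √p² = 7.525835; φ = atan2(−cos α − cos β, d + sin α + sin β) − atan2(−2, p) = 0.474895 rad; t = (φ − α) mod 2π = 4.463167 rad, q = (φ − β) mod 2π = 3.614937 rad → L = 2.15·(4.463167 + 7.525835 + 3.614937) = 2.15·15.603940 = 33.548471 m
RSL: p² = d² − 2 + 2cos(α−β) − 2d(sin α + sin β) = 36.125903; p = √p² = 6.010483; φ = atan2(cos α + cos β, d − sin α − sin β) − atan2(2, p) = -0.586785 rad; t = (α − φ) mod 2π = 2.881698 rad, q = (β − φ) mod 2π = 3.729928 rad → L = 2.15·(2.881698 + 6.010483 + 3.729928) = 2.15·12.622109 = 27.137535 m
RLR: c = (6 − d² + 2cos(α−β) + 2d(sin α − sin β))/8 = -3.679763, |c| > 1 → infeasible
LRL: c = (6 − d² + 2cos(α−β) − 2d(sin α − sin β))/8 = -6.254438, |c| > 1 → infeasible
Shortest: RSR with L = 24.840291 m ≈ 24.8403 m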